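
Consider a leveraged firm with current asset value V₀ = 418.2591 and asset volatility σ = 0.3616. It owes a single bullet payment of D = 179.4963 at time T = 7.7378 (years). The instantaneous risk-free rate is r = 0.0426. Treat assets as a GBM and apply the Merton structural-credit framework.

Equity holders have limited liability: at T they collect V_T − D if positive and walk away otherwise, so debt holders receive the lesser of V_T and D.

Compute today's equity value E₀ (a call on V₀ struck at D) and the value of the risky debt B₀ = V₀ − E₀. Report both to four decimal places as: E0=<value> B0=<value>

d₁ = [ln(V₀/D) + (r + σ²/2)T] / (σ√T)
   = [ln(418.2591/179.4963) + (0.0426 + 0.5·0.3616²)·7.7378] / (0.3616·√7.7378)
   = [0.845947 + 0.835507] / 1.005859 = 1.671659
d₂ = d₁ − σ√T = 1.671659 − 1.005859 = 0.665799
N(d₁) = 0.952704,  N(d₂) = 0.747230,  e^(−rT) = 0.719190
E₀ = V₀·N(d₁) − D·e^(−rT)·N(d₂)
   = 418.2591·0.952704 − 179.4963·0.719190·0.747230 = 302.015826
B₀ = V₀ − E₀ = 418.2591 − 302.015826 = 116.243274

E0=302.0158 B0=116.2433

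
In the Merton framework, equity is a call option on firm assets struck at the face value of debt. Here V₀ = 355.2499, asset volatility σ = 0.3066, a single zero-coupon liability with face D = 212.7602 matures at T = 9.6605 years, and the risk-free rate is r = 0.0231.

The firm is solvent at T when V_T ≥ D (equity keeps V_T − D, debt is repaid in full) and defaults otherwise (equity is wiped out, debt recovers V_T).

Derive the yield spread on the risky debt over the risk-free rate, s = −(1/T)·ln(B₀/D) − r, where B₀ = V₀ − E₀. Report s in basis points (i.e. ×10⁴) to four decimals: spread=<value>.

d₁ = [ln(V₀/D) + (r + σ²/2)T] / (σ√T)
   = [ln(355.2499/212.7602) + (0.0231 + 0.5·0.3066²)·9.6605] / (0.3066·√9.6605)
   = [0.512656 + 0.677218] / 0.952954 = 1.248616
d₂ = d₁ − σ√T = 1.248616 − 0.952954 = 0.295662
N(d₁) = 0.894097,  N(d₂) = 0.616256,  e^(−rT) = 0.799989
E₀ = V₀·N(d₁) − D·e^(−rT)·N(d₂)
   = 355.2499·0.894097 − 212.7602·0.799989·0.616256 = 212.737638
B₀ = V₀ − E₀ = 355.2499 − 212.737638 = 142.512262
spread = −(1/T)·ln(B₀/D) − r = −(1/9.6605)·ln(142.512262/212.7602) − 0.0231 = 0.01838208
in basis points: 0.01838208 × 10⁴ = 183.8208 bp

spread=183.8208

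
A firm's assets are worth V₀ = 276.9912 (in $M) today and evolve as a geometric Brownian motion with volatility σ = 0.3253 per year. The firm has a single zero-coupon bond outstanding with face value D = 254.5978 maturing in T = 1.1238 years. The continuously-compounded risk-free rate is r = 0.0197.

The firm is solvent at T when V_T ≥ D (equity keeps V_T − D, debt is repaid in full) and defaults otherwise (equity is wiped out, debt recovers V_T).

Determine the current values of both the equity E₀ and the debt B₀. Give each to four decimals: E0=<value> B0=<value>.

d₁ = [ln(V₀/D) + (r + σ²/2)T] / (σ√T)
   = [ln(276.9912/254.5978) + (0.0197 + 0.5·0.3253²)·1.1238] / (0.3253·√1.1238)
   = [0.084301 + 0.081599] / 0.344849 = 0.481080
d₂ = d₁ − σ√T = 0.481080 − 0.344849 = 0.136231
N(d₁) = 0.684770,  N(d₂) = 0.554181,  e^(−rT) = 0.978104
E₀ = V₀·N(d₁) − D·e^(−rT)·N(d₂)
   = 276.9912·0.684770 − 254.5978·0.978104·0.554181 = 51.671424
B₀ = V₀ − E₀ = 276.9912 − 51.671424 = 225.319776

E0=51.6714 B0=225.3198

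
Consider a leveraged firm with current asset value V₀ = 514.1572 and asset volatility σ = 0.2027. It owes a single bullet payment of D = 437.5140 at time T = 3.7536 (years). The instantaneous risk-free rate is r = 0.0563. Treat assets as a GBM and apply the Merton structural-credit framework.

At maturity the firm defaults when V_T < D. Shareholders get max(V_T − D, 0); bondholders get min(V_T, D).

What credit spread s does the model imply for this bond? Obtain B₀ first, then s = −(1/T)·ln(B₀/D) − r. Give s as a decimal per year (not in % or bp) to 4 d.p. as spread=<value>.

spread=0.0117

d₁ = [ln(V₀/D) + (r + σ²/2)T] / (σ√T)
   = [ln(514.1572/437.5140) + (0.0563 + 0.5·0.2027²)·3.7536] / (0.2027·√3.7536)
   = [0.161420 + 0.288440] / 0.392715 = 1.145514
d₂ = d₁ − σ√T = 1.145514 − 0.392715 = 0.752798
N(d₁) = 0.874002,  N(d₂) = 0.774214,  e^(−rT) = 0.809509
E₀ = V₀·N(d₁) − D·e^(−rT)·N(d₂)
   = 514.1572·0.874002 − 437.5140·0.809509·0.774214 = 175.169670
B₀ = V₀ − E₀ = 514.1572 − 175.169670 = 338.987530
spread = −(1/T)·ln(B₀/D) − r = −(1/3.7536)·ln(338.987530/437.5140) − 0.0563 = 0.01167351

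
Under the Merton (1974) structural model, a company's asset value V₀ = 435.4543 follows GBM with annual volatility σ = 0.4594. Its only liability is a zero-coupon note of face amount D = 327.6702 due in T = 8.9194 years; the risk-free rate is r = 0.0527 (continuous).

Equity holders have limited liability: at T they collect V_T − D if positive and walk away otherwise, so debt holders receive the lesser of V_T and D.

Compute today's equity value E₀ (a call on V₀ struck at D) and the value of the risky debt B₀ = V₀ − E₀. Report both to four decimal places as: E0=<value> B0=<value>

d₁ = [ln(V₀/D) + (r + σ²/2)T] / (σ√T)
   = [ln(435.4543/327.6702) + (0.0527 + 0.5·0.4594²)·8.9194] / (0.4594·√8.9194)
   = [0.284382 + 1.411265] / 1.372015 = 1.235881
d₂ = d₁ − σ√T = 1.235881 − 1.372015 = -0.136134
N(d₁) = 0.891749,  N(d₂) = 0.445858,  e^(−rT) = 0.624970
E₀ = V₀·N(d₁) − D·e^(−rT)·N(d₂)
   = 435.4543·0.891749 − 327.6702·0.624970·0.445858 = 297.011280
B₀ = V₀ − E₀ = 435.4543 − 297.011280 = 138.443020

E0=297.0113 B0=138.4430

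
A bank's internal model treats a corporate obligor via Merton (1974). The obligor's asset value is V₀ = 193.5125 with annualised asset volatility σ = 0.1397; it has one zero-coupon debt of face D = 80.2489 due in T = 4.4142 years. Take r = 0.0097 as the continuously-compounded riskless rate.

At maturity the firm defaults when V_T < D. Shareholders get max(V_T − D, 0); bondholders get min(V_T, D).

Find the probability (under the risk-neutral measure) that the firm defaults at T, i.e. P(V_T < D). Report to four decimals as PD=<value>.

PD=0.0014

d₁ = [ln(V₀/D) + (r + σ²/2)T] / (σ√T)
   = [ln(193.5125/80.2489) + (0.0097 + 0.5·0.1397²)·4.4142] / (0.1397·√4.4142)
   = [0.880209 + 0.085892] / 0.293510 = 3.291547
d₂ = d₁ − σ√T = 3.291547 − 0.293510 = 2.998037
risk-neutral PD = N(−d₂) = N(-2.998037) = 0.001359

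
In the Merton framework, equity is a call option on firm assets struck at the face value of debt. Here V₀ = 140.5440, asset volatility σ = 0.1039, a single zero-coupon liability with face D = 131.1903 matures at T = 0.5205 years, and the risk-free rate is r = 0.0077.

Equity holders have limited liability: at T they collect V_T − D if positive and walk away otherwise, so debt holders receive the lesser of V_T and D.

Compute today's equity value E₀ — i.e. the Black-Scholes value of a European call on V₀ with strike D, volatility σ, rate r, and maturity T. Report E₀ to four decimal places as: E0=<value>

d₁ = [ln(V₀/D) + (r + σ²/2)T] / (σ√T)
   = [ln(140.5440/131.1903) + (0.0077 + 0.5·0.1039²)·0.5205] / (0.1039·√0.5205)
   = [0.068872 + 0.006817] / 0.074959 = 1.009733
d₂ = d₁ − σ√T = 1.009733 − 0.074959 = 0.934774
N(d₁) = 0.843688,  N(d₂) = 0.825048,  e^(−rT) = 0.996000
E₀ = V₀·N(d₁) − D·e^(−rT)·N(d₂)
   = 140.5440·0.843688 − 131.1903·0.996000·0.825048 = 10.770044

E0=10.7700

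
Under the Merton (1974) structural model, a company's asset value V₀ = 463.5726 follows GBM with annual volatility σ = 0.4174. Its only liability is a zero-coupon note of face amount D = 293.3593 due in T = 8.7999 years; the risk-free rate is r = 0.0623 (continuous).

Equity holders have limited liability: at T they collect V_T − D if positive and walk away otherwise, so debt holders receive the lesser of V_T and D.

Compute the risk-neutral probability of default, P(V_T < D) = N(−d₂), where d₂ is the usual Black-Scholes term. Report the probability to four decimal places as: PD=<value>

d₁ = [ln(V₀/D) + (r + σ²/2)T] / (σ√T)
   = [ln(463.5726/293.3593) + (0.0623 + 0.5·0.4174²)·8.7999] / (0.4174·√8.7999)
   = [0.457565 + 1.314805] / 1.238201 = 1.431407
d₂ = d₁ − σ√T = 1.431407 − 1.238201 = 0.193205
risk-neutral PD = N(−d₂) = N(-0.193205) = 0.423399

PD=0.4234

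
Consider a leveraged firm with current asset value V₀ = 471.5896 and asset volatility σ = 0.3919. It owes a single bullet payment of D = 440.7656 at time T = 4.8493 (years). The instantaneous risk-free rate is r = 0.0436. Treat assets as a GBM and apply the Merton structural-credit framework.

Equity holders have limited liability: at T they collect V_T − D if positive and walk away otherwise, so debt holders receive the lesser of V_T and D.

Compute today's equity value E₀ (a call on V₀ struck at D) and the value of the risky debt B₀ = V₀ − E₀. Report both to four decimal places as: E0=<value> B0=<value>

d₁ = [ln(V₀/D) + (r + σ²/2)T] / (σ√T)
   = [ln(471.5896/440.7656) + (0.0436 + 0.5·0.3919²)·4.8493] / (0.3919·√4.8493)
   = [0.067596 + 0.583821] / 0.863008 = 0.754821
d₂ = d₁ − σ√T = 0.754821 − 0.863008 = -0.108187
N(d₁) = 0.774822,  N(d₂) = 0.456924,  e^(−rT) = 0.809426
E₀ = V₀·N(d₁) − D·e^(−rT)·N(d₂)
   = 471.5896·0.774822 − 440.7656·0.809426·0.456924 = 202.382471
B₀ = V₀ − E₀ = 471.5896 − 202.382471 = 269.207129

E0=202.3825 B0=269.2071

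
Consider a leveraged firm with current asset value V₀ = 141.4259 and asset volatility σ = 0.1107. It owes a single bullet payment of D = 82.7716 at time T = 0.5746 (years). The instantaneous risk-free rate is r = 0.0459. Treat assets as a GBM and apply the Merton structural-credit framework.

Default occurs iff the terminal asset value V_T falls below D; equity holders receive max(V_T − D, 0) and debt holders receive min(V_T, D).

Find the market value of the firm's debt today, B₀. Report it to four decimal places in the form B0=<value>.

B0=80.6171

d₁ = [ln(V₀/D) + (r + σ²/2)T] / (σ√T)
   = [ln(141.4259/82.7716) + (0.0459 + 0.5·0.1107²)·0.5746] / (0.1107·√0.5746)
   = [0.535691 + 0.029895] / 0.083913 = 6.740126
d₂ = d₁ − σ√T = 6.740126 − 0.083913 = 6.656213
N(d₁) = 1.000000,  N(d₂) = 1.000000,  e^(−rT) = 0.973971
E₀ = V₀·N(d₁) − D·e^(−rT)·N(d₂)
   = 141.4259·1.000000 − 82.7716·0.973971·1.000000 = 60.808793
B₀ = V₀ − E₀ = 141.4259 − 60.808793 = 80.617107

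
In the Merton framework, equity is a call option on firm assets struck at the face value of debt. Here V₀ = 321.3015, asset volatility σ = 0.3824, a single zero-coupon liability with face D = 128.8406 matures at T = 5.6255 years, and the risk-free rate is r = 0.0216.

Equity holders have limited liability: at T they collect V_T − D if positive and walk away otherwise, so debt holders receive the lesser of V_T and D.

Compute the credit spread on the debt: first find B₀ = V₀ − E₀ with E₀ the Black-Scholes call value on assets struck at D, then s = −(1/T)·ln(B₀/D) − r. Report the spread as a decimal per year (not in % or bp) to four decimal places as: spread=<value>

spread=0.0167

d₁ = [ln(V₀/D) + (r + σ²/2)T] / (σ√T)
   = [ln(321.3015/128.8406) + (0.0216 + 0.5·0.3824²)·5.6255] / (0.3824·√5.6255)
   = [0.913804 + 0.532819] / 0.906982 = 1.594986
d₂ = d₁ − σ√T = 1.594986 − 0.906982 = 0.688004
N(d₁) = 0.944642,  N(d₂) = 0.754275,  e^(−rT) = 0.885581
E₀ = V₀·N(d₁) − D·e^(−rT)·N(d₂)
   = 321.3015·0.944642 − 128.8406·0.885581·0.754275 = 217.453081
B₀ = V₀ − E₀ = 321.3015 − 217.453081 = 103.848419
spread = −(1/T)·ln(B₀/D) − r = −(1/5.6255)·ln(103.848419/128.8406) − 0.0216 = 0.01673324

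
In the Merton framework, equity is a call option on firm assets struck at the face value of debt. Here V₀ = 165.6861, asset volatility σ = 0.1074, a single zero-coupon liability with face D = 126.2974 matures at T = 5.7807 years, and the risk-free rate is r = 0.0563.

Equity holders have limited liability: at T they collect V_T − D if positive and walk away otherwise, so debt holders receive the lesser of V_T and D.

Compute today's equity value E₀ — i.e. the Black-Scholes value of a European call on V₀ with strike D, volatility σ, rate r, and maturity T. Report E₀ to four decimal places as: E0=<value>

E0=74.5857

d₁ = [ln(V₀/D) + (r + σ²/2)T] / (σ√T)
   = [ln(165.6861/126.2974) + (0.0563 + 0.5·0.1074²)·5.7807] / (0.1074·√5.7807)
   = [0.271456 + 0.358793] / 0.258223 = 2.440716
d₂ = d₁ − σ√T = 2.440716 − 0.258223 = 2.182494
N(d₁) = 0.992671,  N(d₂) = 0.985463,  e^(−rT) = 0.722200
E₀ = V₀·N(d₁) − D·e^(−rT)·N(d₂)
   = 165.6861·0.992671 − 126.2974·0.722200·0.985463 = 74.585721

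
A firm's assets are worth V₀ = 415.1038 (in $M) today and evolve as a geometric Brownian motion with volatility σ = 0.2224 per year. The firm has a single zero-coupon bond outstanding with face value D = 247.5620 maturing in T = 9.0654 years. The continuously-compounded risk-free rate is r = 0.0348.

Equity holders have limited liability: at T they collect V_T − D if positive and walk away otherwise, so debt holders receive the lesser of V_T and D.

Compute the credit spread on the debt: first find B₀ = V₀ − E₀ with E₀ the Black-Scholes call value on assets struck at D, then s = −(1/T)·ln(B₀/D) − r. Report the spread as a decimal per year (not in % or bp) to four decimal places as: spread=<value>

spread=0.0057

d₁ = [ln(V₀/D) + (r + σ²/2)T] / (σ√T)
   = [ln(415.1038/247.5620) + (0.0348 + 0.5·0.2224²)·9.0654] / (0.2224·√9.0654)
   = [0.516868 + 0.539671] / 0.669620 = 1.577819
d₂ = d₁ − σ√T = 1.577819 − 0.669620 = 0.908199
N(d₁) = 0.942696,  N(d₂) = 0.818114,  e^(−rT) = 0.729442
E₀ = V₀·N(d₁) − D·e^(−rT)·N(d₂)
   = 415.1038·0.942696 − 247.5620·0.729442·0.818114 = 243.580259
B₀ = V₀ − E₀ = 415.1038 − 243.580259 = 171.523541
spread = −(1/T)·ln(B₀/D) − r = −(1/9.0654)·ln(171.523541/247.5620) − 0.0348 = 0.00567704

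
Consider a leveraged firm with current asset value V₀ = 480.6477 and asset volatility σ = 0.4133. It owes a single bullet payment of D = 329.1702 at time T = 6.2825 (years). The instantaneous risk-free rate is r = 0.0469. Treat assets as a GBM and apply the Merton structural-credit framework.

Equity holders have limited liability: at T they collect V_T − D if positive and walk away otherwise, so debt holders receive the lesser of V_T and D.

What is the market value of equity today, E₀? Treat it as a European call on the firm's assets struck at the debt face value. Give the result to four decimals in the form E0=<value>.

E0=286.8341

d₁ = [ln(V₀/D) + (r + σ²/2)T] / (σ√T)
   = [ln(480.6477/329.1702) + (0.0469 + 0.5·0.4133²)·6.2825] / (0.4133·√6.2825)
   = [0.378560 + 0.831228] / 1.035933 = 1.167824
d₂ = d₁ − σ√T = 1.167824 − 1.035933 = 0.131891
N(d₁) = 0.878561,  N(d₂) = 0.552465,  e^(−rT) = 0.744793
E₀ = V₀·N(d₁) − D·e^(−rT)·N(d₂)
   = 480.6477·0.878561 − 329.1702·0.744793·0.552465 = 286.834138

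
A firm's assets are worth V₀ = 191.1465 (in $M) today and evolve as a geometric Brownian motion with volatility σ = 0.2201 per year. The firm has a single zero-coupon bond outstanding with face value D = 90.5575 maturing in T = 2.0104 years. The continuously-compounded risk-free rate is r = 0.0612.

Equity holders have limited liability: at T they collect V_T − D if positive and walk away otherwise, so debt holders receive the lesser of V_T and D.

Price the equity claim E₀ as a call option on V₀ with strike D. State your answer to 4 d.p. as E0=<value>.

d₁ = [ln(V₀/D) + (r + σ²/2)T] / (σ√T)
   = [ln(191.1465/90.5575) + (0.0612 + 0.5·0.2201²)·2.0104] / (0.2201·√2.0104)
   = [0.747055 + 0.171732] / 0.312077 = 2.944109
d₂ = d₁ − σ√T = 2.944109 − 0.312077 = 2.632032
N(d₁) = 0.998381,  N(d₂) = 0.995756,  e^(−rT) = 0.884231
E₀ = V₀·N(d₁) − D·e^(−rT)·N(d₂)
   = 191.1465·0.998381 − 90.5575·0.884231·0.995756 = 111.102982

E0=111.1030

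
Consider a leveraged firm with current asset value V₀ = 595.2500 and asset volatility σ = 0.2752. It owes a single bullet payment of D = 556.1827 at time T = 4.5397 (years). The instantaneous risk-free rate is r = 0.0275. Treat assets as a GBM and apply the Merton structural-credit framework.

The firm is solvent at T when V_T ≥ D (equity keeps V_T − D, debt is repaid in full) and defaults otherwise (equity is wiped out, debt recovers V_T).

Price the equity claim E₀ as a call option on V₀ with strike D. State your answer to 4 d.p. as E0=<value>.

d₁ = [ln(V₀/D) + (r + σ²/2)T] / (σ√T)
   = [ln(595.2500/556.1827) + (0.0275 + 0.5·0.2752²)·4.5397] / (0.2752·√4.5397)
   = [0.067885 + 0.296749] / 0.586357 = 0.621863
d₂ = d₁ − σ√T = 0.621863 − 0.586357 = 0.035506
N(d₁) = 0.732984,  N(d₂) = 0.514162,  e^(−rT) = 0.882637
E₀ = V₀·N(d₁) − D·e^(−rT)·N(d₂)
   = 595.2500·0.732984 − 556.1827·0.882637·0.514162 = 183.902952

E0=183.9030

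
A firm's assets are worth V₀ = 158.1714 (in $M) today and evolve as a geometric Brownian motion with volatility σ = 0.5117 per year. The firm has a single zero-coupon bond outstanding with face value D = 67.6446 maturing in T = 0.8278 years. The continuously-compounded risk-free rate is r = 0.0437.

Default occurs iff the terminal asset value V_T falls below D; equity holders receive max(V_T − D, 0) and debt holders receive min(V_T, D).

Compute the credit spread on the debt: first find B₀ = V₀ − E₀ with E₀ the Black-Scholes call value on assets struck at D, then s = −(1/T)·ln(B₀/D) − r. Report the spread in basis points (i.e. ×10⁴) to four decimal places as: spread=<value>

d₁ = [ln(V₀/D) + (r + σ²/2)T] / (σ√T)
   = [ln(158.1714/67.6446) + (0.0437 + 0.5·0.5117²)·0.8278] / (0.5117·√0.8278)
   = [0.849412 + 0.144549] / 0.465563 = 2.134967
d₂ = d₁ − σ√T = 2.134967 − 0.465563 = 1.669404
N(d₁) = 0.983618,  N(d₂) = 0.952481,  e^(−rT) = 0.964472
E₀ = V₀·N(d₁) − D·e^(−rT)·N(d₂)
   = 158.1714·0.983618 − 67.6446·0.964472·0.952481 = 93.439139
B₀ = V₀ − E₀ = 158.1714 − 93.439139 = 64.732261
spread = −(1/T)·ln(B₀/D) − r = −(1/0.8278)·ln(64.732261/67.6446) − 0.0437 = 0.00946239
in basis points: 0.00946239 × 10⁴ = 94.6239 bp

spread=94.6239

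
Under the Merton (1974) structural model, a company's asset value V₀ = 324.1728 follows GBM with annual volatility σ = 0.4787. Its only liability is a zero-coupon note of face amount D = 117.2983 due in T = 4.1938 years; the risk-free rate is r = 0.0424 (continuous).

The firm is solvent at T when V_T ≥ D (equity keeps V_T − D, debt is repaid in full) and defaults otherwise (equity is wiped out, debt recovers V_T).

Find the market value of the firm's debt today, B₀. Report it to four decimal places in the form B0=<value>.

d₁ = [ln(V₀/D) + (r + σ²/2)T] / (σ√T)
   = [ln(324.1728/117.2983) + (0.0424 + 0.5·0.4787²)·4.1938] / (0.4787·√4.1938)
   = [1.016556 + 0.658329] / 0.980319 = 1.708512
d₂ = d₁ − σ√T = 1.708512 − 0.980319 = 0.728193
N(d₁) = 0.956229,  N(d₂) = 0.766752,  e^(−rT) = 0.837095
E₀ = V₀·N(d₁) − D·e^(−rT)·N(d₂)
   = 324.1728·0.956229 − 117.2983·0.837095·0.766752 = 234.696211
B₀ = V₀ − E₀ = 324.1728 − 234.696211 = 89.476589

B0=89.4766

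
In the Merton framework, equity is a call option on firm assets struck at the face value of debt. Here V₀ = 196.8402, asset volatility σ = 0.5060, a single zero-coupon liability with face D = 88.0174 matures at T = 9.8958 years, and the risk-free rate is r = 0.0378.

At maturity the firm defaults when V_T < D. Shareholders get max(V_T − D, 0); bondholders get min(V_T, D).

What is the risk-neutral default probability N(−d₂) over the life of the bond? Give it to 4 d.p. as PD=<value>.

PD=0.5220

d₁ = [ln(V₀/D) + (r + σ²/2)T] / (σ√T)
   = [ln(196.8402/88.0174) + (0.0378 + 0.5·0.5060²)·9.8958] / (0.5060·√9.8958)
   = [0.804858 + 1.640902] / 1.591754 = 1.536518
d₂ = d₁ − σ√T = 1.536518 − 1.591754 = -0.055236
risk-neutral PD = N(−d₂) = N(0.055236) = 0.522025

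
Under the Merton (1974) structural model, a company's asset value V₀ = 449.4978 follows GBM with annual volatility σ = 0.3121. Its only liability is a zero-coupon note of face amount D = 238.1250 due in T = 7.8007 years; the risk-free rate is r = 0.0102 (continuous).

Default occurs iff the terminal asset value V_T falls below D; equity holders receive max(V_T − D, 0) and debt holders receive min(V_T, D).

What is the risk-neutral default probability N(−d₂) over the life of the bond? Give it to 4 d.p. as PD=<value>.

PD=0.3504

d₁ = [ln(V₀/D) + (r + σ²/2)T] / (σ√T)
   = [ln(449.4978/238.1250) + (0.0102 + 0.5·0.3121²)·7.8007] / (0.3121·√7.8007)
   = [0.635335 + 0.459486] / 0.871687 = 1.255980
d₂ = d₁ − σ√T = 1.255980 − 0.871687 = 0.384293
risk-neutral PD = N(−d₂) = N(-0.384293) = 0.350381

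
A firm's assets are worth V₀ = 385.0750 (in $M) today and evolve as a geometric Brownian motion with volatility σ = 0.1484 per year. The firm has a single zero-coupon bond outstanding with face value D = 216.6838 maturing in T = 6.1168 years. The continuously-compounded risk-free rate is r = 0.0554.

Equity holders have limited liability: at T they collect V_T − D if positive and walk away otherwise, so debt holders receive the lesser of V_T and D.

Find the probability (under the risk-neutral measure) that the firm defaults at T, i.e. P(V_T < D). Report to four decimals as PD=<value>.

d₁ = [ln(V₀/D) + (r + σ²/2)T] / (σ√T)
   = [ln(385.0750/216.6838) + (0.0554 + 0.5·0.1484²)·6.1168] / (0.1484·√6.1168)
   = [0.574999 + 0.406225] / 0.367025 = 2.673449
d₂ = d₁ − σ√T = 2.673449 − 0.367025 = 2.306424
risk-neutral PD = N(−d₂) = N(-2.306424) = 0.010543

PD=0.0105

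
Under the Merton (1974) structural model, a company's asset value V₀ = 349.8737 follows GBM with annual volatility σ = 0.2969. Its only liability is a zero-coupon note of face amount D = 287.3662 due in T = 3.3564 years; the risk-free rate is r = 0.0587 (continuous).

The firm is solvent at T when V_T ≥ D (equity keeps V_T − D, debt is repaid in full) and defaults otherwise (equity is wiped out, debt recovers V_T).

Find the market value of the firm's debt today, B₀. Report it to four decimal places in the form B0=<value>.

d₁ = [ln(V₀/D) + (r + σ²/2)T] / (σ√T)
   = [ln(349.8737/287.3662) + (0.0587 + 0.5·0.2969²)·3.3564] / (0.2969·√3.3564)
   = [0.196815 + 0.344953] / 0.543935 = 0.996016
d₂ = d₁ − σ√T = 0.996016 − 0.543935 = 0.452081
N(d₁) = 0.840379,  N(d₂) = 0.674395,  e^(−rT) = 0.821174
E₀ = V₀·N(d₁) − D·e^(−rT)·N(d₂)
   = 349.8737·0.840379 − 287.3662·0.821174·0.674395 = 134.884444
B₀ = V₀ − E₀ = 349.8737 − 134.884444 = 214.989256

B0=214.9893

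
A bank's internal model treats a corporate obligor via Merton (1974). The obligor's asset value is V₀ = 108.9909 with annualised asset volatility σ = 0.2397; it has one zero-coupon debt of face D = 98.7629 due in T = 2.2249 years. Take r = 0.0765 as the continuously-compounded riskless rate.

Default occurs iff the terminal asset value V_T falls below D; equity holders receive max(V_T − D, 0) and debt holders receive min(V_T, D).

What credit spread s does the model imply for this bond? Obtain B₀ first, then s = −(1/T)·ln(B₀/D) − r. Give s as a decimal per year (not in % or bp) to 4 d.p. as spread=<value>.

d₁ = [ln(V₀/D) + (r + σ²/2)T] / (σ√T)
   = [ln(108.9909/98.7629) + (0.0765 + 0.5·0.2397²)·2.2249] / (0.2397·√2.2249)
   = [0.098542 + 0.234122] / 0.357539 = 0.930428
d₂ = d₁ − σ√T = 0.930428 − 0.357539 = 0.572889
N(d₁) = 0.823925,  N(d₂) = 0.716640,  e^(−rT) = 0.843492
E₀ = V₀·N(d₁) − D·e^(−rT)·N(d₂)
   = 108.9909·0.823925 − 98.7629·0.843492·0.716640 = 30.100135
B₀ = V₀ − E₀ = 108.9909 − 30.100135 = 78.890765
spread = −(1/T)·ln(B₀/D) − r = −(1/2.2249)·ln(78.890765/98.7629) − 0.0765 = 0.02447436

spread=0.0245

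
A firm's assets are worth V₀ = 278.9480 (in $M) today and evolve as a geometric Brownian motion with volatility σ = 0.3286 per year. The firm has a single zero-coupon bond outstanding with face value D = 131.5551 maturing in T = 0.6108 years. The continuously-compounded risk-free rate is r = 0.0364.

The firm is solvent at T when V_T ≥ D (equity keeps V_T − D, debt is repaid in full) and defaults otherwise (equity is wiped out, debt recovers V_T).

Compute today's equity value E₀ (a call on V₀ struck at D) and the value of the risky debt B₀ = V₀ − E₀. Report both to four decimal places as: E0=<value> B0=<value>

d₁ = [ln(V₀/D) + (r + σ²/2)T] / (σ√T)
   = [ln(278.9480/131.5551) + (0.0364 + 0.5·0.3286²)·0.6108] / (0.3286·√0.6108)
   = [0.751600 + 0.055210] / 0.256813 = 3.141621
d₂ = d₁ − σ√T = 3.141621 − 0.256813 = 2.884808
N(d₁) = 0.999160,  N(d₂) = 0.998042,  e^(−rT) = 0.978012
E₀ = V₀·N(d₁) − D·e^(−rT)·N(d₂)
   = 278.9480·0.999160 − 131.5551·0.978012·0.998042 = 150.303123
B₀ = V₀ − E₀ = 278.9480 − 150.303123 = 128.644877

E0=150.3031 B0=128.6449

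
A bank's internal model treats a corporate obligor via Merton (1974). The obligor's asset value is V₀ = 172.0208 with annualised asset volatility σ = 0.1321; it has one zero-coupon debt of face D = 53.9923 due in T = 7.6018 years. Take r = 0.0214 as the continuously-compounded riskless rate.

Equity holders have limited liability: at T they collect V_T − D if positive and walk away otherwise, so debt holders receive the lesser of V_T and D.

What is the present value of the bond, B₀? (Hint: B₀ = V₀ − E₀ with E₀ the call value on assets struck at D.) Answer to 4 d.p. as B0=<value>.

d₁ = [ln(V₀/D) + (r + σ²/2)T] / (σ√T)
   = [ln(172.0208/53.9923) + (0.0214 + 0.5·0.1321²)·7.6018] / (0.1321·√7.6018)
   = [1.158774 + 0.229006] / 0.364218 = 3.810303
d₂ = d₁ − σ√T = 3.810303 − 0.364218 = 3.446085
N(d₁) = 0.999931,  N(d₂) = 0.999716,  e^(−rT) = 0.849864
E₀ = V₀·N(d₁) − D·e^(−rT)·N(d₂)
   = 172.0208·0.999931 − 53.9923·0.849864·0.999716 = 126.135780
B₀ = V₀ − E₀ = 172.0208 − 126.135780 = 45.885020

B0=45.8850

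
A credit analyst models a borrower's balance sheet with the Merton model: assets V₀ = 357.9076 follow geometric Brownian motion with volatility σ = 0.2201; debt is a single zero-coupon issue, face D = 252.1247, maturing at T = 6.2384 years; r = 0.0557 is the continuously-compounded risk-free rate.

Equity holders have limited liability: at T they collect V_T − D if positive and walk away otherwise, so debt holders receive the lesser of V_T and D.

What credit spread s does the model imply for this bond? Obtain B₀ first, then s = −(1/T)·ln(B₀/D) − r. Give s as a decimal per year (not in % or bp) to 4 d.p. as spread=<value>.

spread=0.0060

d₁ = [ln(V₀/D) + (r + σ²/2)T] / (σ√T)
   = [ln(357.9076/252.1247) + (0.0557 + 0.5·0.2201²)·6.2384] / (0.2201·√6.2384)
   = [0.350351 + 0.498585] / 0.549739 = 1.544253
d₂ = d₁ − σ√T = 1.544253 − 0.549739 = 0.994514
N(d₁) = 0.938737,  N(d₂) = 0.840014,  e^(−rT) = 0.706467
E₀ = V₀·N(d₁) − D·e^(−rT)·N(d₂)
   = 357.9076·0.938737 − 252.1247·0.706467·0.840014 = 186.359570
B₀ = V₀ − E₀ = 357.9076 − 186.359570 = 171.548030
spread = −(1/T)·ln(B₀/D) − r = −(1/6.2384)·ln(171.548030/252.1247) − 0.0557 = 0.00602424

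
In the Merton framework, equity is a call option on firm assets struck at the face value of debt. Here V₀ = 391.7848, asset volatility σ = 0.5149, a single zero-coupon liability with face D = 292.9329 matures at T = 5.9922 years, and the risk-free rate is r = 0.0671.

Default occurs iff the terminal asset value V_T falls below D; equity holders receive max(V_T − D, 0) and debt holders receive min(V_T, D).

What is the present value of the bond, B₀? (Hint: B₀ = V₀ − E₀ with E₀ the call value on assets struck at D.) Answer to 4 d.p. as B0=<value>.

B0=138.3181

d₁ = [ln(V₀/D) + (r + σ²/2)T] / (σ√T)
   = [ln(391.7848/292.9329) + (0.0671 + 0.5·0.5149²)·5.9922] / (0.5149·√5.9922)
   = [0.290769 + 1.196409] / 1.260422 = 1.179904
d₂ = d₁ − σ√T = 1.179904 − 1.260422 = -0.080518
N(d₁) = 0.880981,  N(d₂) = 0.467913,  e^(−rT) = 0.668929
E₀ = V₀·N(d₁) − D·e^(−rT)·N(d₂)
   = 391.7848·0.880981 − 292.9329·0.668929·0.467913 = 253.466739
B₀ = V₀ − E₀ = 391.7848 − 253.466739 = 138.318061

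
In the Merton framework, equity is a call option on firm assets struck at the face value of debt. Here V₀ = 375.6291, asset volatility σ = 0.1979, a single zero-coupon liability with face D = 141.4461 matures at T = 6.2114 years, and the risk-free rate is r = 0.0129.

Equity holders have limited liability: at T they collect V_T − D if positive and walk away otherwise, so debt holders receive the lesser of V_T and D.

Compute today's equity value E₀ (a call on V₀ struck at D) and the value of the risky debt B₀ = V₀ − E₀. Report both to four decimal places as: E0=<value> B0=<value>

E0=245.6869 B0=129.9422

d₁ = [ln(V₀/D) + (r + σ²/2)T] / (σ√T)
   = [ln(375.6291/141.4461) + (0.0129 + 0.5·0.1979²)·6.2114] / (0.1979·√6.2114)
   = [0.976683 + 0.201760] / 0.493220 = 2.389286
d₂ = d₁ − σ√T = 2.389286 − 0.493220 = 1.896067
N(d₁) = 0.991559,  N(d₂) = 0.971024,  e^(−rT) = 0.922999
E₀ = V₀·N(d₁) − D·e^(−rT)·N(d₂)
   = 375.6291·0.991559 − 141.4461·0.922999·0.971024 = 245.686860
B₀ = V₀ − E₀ = 375.6291 − 245.686860 = 129.942240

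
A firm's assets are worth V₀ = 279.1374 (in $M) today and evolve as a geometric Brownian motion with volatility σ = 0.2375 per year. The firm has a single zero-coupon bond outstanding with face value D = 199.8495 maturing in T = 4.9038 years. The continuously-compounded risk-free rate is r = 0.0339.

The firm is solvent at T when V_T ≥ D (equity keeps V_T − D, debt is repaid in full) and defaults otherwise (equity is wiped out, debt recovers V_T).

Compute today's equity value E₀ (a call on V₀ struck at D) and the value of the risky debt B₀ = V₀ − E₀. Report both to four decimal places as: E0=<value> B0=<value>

E0=120.1118 B0=159.0256

d₁ = [ln(V₀/D) + (r + σ²/2)T] / (σ√T)
   = [ln(279.1374/199.8495) + (0.0339 + 0.5·0.2375²)·4.9038] / (0.2375·√4.9038)
   = [0.334140 + 0.304541] / 0.525932 = 1.214378
d₂ = d₁ − σ√T = 1.214378 − 0.525932 = 0.688446
N(d₁) = 0.887698,  N(d₂) = 0.754414,  e^(−rT) = 0.846844
E₀ = V₀·N(d₁) − D·e^(−rT)·N(d₂)
   = 279.1374·0.887698 − 199.8495·0.846844·0.754414 = 120.111777
B₀ = V₀ − E₀ = 279.1374 − 120.111777 = 159.025623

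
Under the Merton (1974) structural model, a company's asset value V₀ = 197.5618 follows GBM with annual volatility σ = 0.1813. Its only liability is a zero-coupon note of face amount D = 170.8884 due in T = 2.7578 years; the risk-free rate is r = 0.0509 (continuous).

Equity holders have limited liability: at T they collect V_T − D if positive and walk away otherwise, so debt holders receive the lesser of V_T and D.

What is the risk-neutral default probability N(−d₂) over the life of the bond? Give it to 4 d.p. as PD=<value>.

d₁ = [ln(V₀/D) + (r + σ²/2)T] / (σ√T)
   = [ln(197.5618/170.8884) + (0.0509 + 0.5·0.1813²)·2.7578] / (0.1813·√2.7578)
   = [0.145041 + 0.185696] / 0.301078 = 1.098508
d₂ = d₁ − σ√T = 1.098508 − 0.301078 = 0.797430
risk-neutral PD = N(−d₂) = N(-0.797430) = 0.212601

PD=0.2126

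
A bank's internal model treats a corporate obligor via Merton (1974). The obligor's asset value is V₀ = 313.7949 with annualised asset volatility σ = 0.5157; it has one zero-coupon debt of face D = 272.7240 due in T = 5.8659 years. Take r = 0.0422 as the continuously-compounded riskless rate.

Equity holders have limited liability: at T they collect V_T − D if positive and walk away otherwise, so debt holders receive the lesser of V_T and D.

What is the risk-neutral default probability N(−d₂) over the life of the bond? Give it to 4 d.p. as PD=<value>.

PD=0.6232

d₁ = [ln(V₀/D) + (r + σ²/2)T] / (σ√T)
   = [ln(313.7949/272.7240) + (0.0422 + 0.5·0.5157²)·5.8659] / (0.5157·√5.8659)
   = [0.140279 + 1.027549] / 1.249006 = 0.935006
d₂ = d₁ − σ√T = 0.935006 − 1.249006 = -0.314000
risk-neutral PD = N(−d₂) = N(0.314000) = 0.623239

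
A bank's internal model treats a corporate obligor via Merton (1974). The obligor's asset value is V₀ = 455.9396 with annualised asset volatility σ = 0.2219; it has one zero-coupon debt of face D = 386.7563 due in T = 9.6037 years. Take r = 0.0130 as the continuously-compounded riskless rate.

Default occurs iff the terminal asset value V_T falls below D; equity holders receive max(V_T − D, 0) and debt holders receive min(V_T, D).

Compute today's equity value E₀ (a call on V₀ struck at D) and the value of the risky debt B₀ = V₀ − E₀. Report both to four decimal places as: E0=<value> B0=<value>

E0=173.4562 B0=282.4834

d₁ = [ln(V₀/D) + (r + σ²/2)T] / (σ√T)
   = [ln(455.9396/386.7563) + (0.0130 + 0.5·0.2219²)·9.6037] / (0.2219·√9.6037)
   = [0.164566 + 0.361289] / 0.687664 = 0.764697
d₂ = d₁ − σ√T = 0.764697 − 0.687664 = 0.077032
N(d₁) = 0.777774,  N(d₂) = 0.530701,  e^(−rT) = 0.882631
E₀ = V₀·N(d₁) − D·e^(−rT)·N(d₂)
   = 455.9396·0.777774 − 386.7563·0.882631·0.530701 = 173.456182
B₀ = V₀ − E₀ = 455.9396 − 173.456182 = 282.483418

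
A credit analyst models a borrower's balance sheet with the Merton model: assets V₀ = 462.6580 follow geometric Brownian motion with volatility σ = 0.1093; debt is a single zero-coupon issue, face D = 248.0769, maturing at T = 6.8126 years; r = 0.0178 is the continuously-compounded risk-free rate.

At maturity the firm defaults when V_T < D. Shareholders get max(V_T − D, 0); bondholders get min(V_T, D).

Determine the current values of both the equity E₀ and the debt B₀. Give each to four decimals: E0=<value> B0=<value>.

d₁ = [ln(V₀/D) + (r + σ²/2)T] / (σ√T)
   = [ln(462.6580/248.0769) + (0.0178 + 0.5·0.1093²)·6.8126] / (0.1093·√6.8126)
   = [0.623249 + 0.161958] / 0.285283 = 2.752375
d₂ = d₁ − σ√T = 2.752375 − 0.285283 = 2.467091
N(d₁) = 0.997042,  N(d₂) = 0.993189,  e^(−rT) = 0.885800
E₀ = V₀·N(d₁) − D·e^(−rT)·N(d₂)
   = 462.6580·0.997042 − 248.0769·0.885800·0.993189 = 243.039517
B₀ = V₀ − E₀ = 462.6580 − 243.039517 = 219.618483

E0=243.0395 B0=219.6185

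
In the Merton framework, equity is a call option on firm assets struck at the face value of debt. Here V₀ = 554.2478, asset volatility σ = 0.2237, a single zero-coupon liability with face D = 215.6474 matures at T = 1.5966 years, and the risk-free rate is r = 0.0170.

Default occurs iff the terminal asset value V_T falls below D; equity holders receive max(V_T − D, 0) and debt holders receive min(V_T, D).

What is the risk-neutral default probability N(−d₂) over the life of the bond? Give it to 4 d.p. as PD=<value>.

d₁ = [ln(V₀/D) + (r + σ²/2)T] / (σ√T)
   = [ln(554.2478/215.6474) + (0.0170 + 0.5·0.2237²)·1.5966] / (0.2237·√1.5966)
   = [0.943967 + 0.067090] / 0.282660 = 3.576942
d₂ = d₁ − σ√T = 3.576942 − 0.282660 = 3.294282
risk-neutral PD = N(−d₂) = N(-3.294282) = 0.000493

PD=0.0005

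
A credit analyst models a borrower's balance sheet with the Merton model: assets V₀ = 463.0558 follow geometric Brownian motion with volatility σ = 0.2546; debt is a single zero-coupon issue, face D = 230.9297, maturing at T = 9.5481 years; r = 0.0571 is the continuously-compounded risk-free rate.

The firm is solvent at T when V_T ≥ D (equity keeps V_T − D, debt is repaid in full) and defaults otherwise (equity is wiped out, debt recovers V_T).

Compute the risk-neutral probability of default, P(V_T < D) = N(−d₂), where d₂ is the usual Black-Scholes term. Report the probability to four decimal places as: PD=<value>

PD=0.1182

d₁ = [ln(V₀/D) + (r + σ²/2)T] / (σ√T)
   = [ln(463.0558/230.9297) + (0.0571 + 0.5·0.2546²)·9.5481] / (0.2546·√9.5481)
   = [0.695734 + 0.854656] / 0.786714 = 1.970716
d₂ = d₁ − σ√T = 1.970716 − 0.786714 = 1.184002
risk-neutral PD = N(−d₂) = N(-1.184002) = 0.118206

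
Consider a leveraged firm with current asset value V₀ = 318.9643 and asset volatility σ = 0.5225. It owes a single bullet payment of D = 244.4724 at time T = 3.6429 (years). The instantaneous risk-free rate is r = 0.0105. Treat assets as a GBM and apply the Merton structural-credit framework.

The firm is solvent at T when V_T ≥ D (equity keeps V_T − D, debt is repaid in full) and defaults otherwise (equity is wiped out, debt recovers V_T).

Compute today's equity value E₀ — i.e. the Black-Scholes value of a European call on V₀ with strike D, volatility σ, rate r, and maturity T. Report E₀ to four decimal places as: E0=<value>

E0=152.1395

d₁ = [ln(V₀/D) + (r + σ²/2)T] / (σ√T)
   = [ln(318.9643/244.4724) + (0.0105 + 0.5·0.5225²)·3.6429] / (0.5225·√3.6429)
   = [0.265977 + 0.535518] / 0.997263 = 0.803694
d₂ = d₁ − σ√T = 0.803694 − 0.997263 = -0.193570
N(d₁) = 0.789213,  N(d₂) = 0.423256,  e^(−rT) = 0.962472
E₀ = V₀·N(d₁) − D·e^(−rT)·N(d₂)
   = 318.9643·0.789213 − 244.4724·0.962472·0.423256 = 152.139492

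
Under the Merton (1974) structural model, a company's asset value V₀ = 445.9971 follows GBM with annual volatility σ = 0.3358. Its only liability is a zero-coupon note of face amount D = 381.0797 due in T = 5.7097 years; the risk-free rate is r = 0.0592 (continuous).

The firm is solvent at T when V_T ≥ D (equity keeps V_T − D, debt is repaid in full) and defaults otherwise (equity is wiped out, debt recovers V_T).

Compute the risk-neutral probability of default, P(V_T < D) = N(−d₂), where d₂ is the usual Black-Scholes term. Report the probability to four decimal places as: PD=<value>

PD=0.4145

d₁ = [ln(V₀/D) + (r + σ²/2)T] / (σ√T)
   = [ln(445.9971/381.0797) + (0.0592 + 0.5·0.3358²)·5.7097] / (0.3358·√5.7097)
   = [0.157304 + 0.659932] / 0.802393 = 1.018498
d₂ = d₁ − σ√T = 1.018498 − 0.802393 = 0.216104
risk-neutral PD = N(−d₂) = N(-0.216104) = 0.414453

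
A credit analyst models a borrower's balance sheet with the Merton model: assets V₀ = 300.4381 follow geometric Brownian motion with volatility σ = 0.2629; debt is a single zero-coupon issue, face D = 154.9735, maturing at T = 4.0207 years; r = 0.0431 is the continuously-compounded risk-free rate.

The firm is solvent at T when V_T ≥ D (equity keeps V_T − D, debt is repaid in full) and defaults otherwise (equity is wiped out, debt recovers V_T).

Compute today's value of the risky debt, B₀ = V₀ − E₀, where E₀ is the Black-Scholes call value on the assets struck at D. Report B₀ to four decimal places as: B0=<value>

B0=127.8650

d₁ = [ln(V₀/D) + (r + σ²/2)T] / (σ√T)
   = [ln(300.4381/154.9735) + (0.0431 + 0.5·0.2629²)·4.0207] / (0.2629·√4.0207)
   = [0.661988 + 0.312240] / 0.527159 = 1.848073
d₂ = d₁ − σ√T = 1.848073 − 0.527159 = 1.320914
N(d₁) = 0.967704,  N(d₂) = 0.906735,  e^(−rT) = 0.840892
E₀ = V₀·N(d₁) − D·e^(−rT)·N(d₂)
   = 300.4381·0.967704 − 154.9735·0.840892·0.906735 = 172.573139
B₀ = V₀ − E₀ = 300.4381 − 172.573139 = 127.864961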